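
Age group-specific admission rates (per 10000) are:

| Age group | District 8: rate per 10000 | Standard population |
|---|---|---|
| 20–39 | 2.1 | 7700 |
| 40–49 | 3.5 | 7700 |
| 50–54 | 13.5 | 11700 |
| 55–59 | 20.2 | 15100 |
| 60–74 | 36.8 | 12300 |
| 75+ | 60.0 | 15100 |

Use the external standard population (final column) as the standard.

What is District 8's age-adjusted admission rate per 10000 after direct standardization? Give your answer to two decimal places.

Standard total = 69600; weights = 0.1106, 0.1106, 0.1681, 0.2170, 0.1767, 0.2170.
Standardized rate: 0.1106×2.1 + 0.1106×3.5 + 0.1681×13.5 + 0.2170×20.2 + 0.1767×36.8 + 0.2170×60.0 = 26.7921 per 10000.

26.79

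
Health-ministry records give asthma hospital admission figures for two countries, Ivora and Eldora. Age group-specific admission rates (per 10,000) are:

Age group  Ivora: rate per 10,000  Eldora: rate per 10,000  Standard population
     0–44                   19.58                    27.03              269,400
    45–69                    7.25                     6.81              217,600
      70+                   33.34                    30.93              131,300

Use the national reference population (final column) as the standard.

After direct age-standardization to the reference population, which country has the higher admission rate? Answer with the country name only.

Eldora

Standard total = 618,300; weights = 0.4357, 0.3519, 0.2124.
Ivora: 0.4357×19.58 + 0.3519×7.25 + 0.2124×33.34 = 18.1627 per 10,000.
Eldora: 0.4357×27.03 + 0.3519×6.81 + 0.2124×30.93 = 20.7421 per 10,000.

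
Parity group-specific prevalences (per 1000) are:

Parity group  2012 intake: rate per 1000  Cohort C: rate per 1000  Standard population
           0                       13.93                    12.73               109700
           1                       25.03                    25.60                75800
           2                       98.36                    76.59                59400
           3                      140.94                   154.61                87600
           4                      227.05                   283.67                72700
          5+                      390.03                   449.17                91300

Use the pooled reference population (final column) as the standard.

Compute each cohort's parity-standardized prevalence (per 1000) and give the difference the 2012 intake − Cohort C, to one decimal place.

Standard total = 496500; weights = 0.2209, 0.1527, 0.1196, 0.1764, 0.1464, 0.1839.
The 2012 intake: 0.2209×13.93 + 0.1527×25.03 + 0.1196×98.36 + 0.1764×140.94 + 0.1464×227.05 + 0.1839×390.03 = 148.5007 per 1000.
Cohort C: 0.2209×12.73 + 0.1527×25.60 + 0.1196×76.59 + 0.1764×154.61 + 0.1464×283.67 + 0.1839×449.17 = 167.2956 per 1000.
Difference = 148.5007 − 167.2956 = -18.7949.

-18.8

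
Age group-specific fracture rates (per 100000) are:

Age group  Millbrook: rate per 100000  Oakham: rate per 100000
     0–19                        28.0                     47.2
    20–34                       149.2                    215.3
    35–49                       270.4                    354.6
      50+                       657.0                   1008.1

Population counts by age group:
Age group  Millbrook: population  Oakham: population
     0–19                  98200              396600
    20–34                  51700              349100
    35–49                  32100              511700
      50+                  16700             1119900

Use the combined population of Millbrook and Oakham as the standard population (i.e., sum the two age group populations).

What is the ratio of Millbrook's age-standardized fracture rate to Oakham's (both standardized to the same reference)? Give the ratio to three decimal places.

0.668

Combined standard total = 2576000; weights = 0.1921, 0.1556, 0.2111, 0.4412.
Millbrook: 0.1921×28.0 + 0.1556×149.2 + 0.2111×270.4 + 0.4412×657.0 = 375.5604 per 100000.
Oakham: 0.1921×47.2 + 0.1556×215.3 + 0.2111×354.6 + 0.4412×1008.1 = 562.2223 per 100000.
Ratio = 375.5604 ÷ 562.2223 = 0.66799.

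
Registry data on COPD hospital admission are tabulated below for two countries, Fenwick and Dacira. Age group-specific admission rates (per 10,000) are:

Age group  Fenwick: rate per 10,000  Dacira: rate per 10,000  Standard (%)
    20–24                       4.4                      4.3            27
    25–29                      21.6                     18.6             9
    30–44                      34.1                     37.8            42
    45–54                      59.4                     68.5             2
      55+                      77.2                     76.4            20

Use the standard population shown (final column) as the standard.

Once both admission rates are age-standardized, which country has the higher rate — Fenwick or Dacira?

Standard weights: 0.27, 0.09, 0.42, 0.02, 0.20.
Fenwick: 0.2700×4.4 + 0.0900×21.6 + 0.4200×34.1 + 0.0200×59.4 + 0.2000×77.2 = 34.0820 per 10,000.
Dacira: 0.2700×4.3 + 0.0900×18.6 + 0.4200×37.8 + 0.0200×68.5 + 0.2000×76.4 = 35.3610 per 10,000.

Dacira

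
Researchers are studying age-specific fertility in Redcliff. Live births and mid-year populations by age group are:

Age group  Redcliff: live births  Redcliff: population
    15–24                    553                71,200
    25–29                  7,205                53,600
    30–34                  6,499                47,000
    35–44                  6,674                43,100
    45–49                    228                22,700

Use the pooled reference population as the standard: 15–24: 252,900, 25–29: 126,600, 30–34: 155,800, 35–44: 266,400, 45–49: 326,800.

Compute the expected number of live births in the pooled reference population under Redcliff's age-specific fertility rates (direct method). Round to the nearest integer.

85060

Age-specific rates per 1,000 for Redcliff: 7.767, 134.422, 138.277, 154.849, 10.044.
Expected live births = Σ (standard pop × age-specific rate ÷ 1,000)
= 252,900×7.767/1,000 + 126,600×134.422/1,000 + 155,800×138.277/1,000 + 266,400×154.849/1,000 + 326,800×10.044/1,000
= 1964.24 + 17017.78 + 21543.49 + 41251.82 + 3282.40 = 85059.73.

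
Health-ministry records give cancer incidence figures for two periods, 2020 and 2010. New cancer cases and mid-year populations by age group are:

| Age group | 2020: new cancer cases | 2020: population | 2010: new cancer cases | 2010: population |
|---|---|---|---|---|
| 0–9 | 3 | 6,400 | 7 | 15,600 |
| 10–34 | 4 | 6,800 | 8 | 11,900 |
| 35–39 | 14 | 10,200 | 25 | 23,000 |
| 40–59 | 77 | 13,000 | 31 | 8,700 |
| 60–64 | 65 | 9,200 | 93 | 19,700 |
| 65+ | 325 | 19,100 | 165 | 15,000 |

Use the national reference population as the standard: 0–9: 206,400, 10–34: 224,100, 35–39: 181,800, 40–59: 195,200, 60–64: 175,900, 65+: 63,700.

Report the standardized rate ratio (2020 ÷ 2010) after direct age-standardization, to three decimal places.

1.485

Age-specific rates per 100,000 for 2020: 46.88, 58.82, 137.25, 592.31, 706.52, 1701.57.
For 2010: 44.87, 67.23, 108.70, 356.32, 472.08, 1100.00.
Standard total = 1,047,100; weights = 0.1971, 0.2140, 0.1736, 0.1864, 0.1680, 0.0608.
2020: 0.1971×46.88 + 0.2140×58.82 + 0.1736×137.25 + 0.1864×592.31 + 0.1680×706.52 + 0.0608×1701.57 = 378.2790 per 100,000.
2010: 0.1971×44.87 + 0.2140×67.23 + 0.1736×108.70 + 0.1864×356.32 + 0.1680×472.08 + 0.0608×1100.00 = 254.7522 per 100,000.
Ratio = 378.2790 ÷ 254.7522 = 1.48489.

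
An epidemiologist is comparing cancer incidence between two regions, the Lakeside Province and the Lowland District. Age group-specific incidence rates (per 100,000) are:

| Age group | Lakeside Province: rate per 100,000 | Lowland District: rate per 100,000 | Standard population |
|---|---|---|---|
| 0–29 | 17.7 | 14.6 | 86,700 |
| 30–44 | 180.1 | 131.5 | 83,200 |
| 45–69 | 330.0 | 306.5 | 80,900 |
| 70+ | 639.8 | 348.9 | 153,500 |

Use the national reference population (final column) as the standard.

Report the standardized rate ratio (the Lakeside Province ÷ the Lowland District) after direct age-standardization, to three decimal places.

Standard total = 404,300; weights = 0.2144, 0.2058, 0.2001, 0.3797.
The Lakeside Province: 0.2144×17.7 + 0.2058×180.1 + 0.2001×330.0 + 0.3797×639.8 = 349.8026 per 100,000.
The Lowland District: 0.2144×14.6 + 0.2058×131.5 + 0.2001×306.5 + 0.3797×348.9 = 223.9887 per 100,000.
Ratio = 349.8026 ÷ 223.9887 = 1.56170.

1.562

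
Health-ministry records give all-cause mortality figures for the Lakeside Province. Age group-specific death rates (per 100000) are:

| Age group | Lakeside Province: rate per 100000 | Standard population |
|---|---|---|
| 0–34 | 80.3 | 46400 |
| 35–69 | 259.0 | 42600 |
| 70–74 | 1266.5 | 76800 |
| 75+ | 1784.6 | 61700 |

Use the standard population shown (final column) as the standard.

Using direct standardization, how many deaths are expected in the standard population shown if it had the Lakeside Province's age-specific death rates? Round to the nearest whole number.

2221

Expected deaths = Σ (standard pop × age-specific rate ÷ 100000)
= 46400×80.3/100000 + 42600×259.0/100000 + 76800×1266.5/100000 + 61700×1784.6/100000
= 37.26 + 110.33 + 972.67 + 1101.10 = 2221.36.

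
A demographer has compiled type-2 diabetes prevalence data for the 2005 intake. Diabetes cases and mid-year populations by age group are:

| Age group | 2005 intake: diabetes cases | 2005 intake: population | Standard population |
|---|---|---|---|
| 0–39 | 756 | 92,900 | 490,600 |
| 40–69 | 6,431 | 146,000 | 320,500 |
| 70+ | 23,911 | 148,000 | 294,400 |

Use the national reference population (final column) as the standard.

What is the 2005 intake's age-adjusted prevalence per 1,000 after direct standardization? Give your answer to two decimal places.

Age-specific rates per 1,000 for the 2005 intake: 8.138, 44.048, 161.561.
Standard total = 1,105,500; weights = 0.4438, 0.2899, 0.2663.
Standardized rate: 0.4438×8.138 + 0.2899×44.048 + 0.2663×161.561 = 59.4059 per 1,000.

59.41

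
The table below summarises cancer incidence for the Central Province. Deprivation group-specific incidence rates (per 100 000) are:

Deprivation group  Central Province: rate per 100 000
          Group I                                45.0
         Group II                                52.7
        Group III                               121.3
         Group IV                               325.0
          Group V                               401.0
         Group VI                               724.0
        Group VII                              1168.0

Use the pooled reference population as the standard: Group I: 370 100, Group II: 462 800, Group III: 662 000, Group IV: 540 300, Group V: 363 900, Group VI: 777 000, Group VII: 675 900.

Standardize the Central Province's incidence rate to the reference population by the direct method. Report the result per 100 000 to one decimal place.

Standard total = 3 852 000; weights = 0.0961, 0.1201, 0.1719, 0.1403, 0.0945, 0.2017, 0.1755.
Standardized rate: 0.0961×45.0 + 0.1201×52.7 + 0.1719×121.3 + 0.1403×325.0 + 0.0945×401.0 + 0.2017×724.0 + 0.1755×1168.0 = 465.9567 per 100 000.

466.0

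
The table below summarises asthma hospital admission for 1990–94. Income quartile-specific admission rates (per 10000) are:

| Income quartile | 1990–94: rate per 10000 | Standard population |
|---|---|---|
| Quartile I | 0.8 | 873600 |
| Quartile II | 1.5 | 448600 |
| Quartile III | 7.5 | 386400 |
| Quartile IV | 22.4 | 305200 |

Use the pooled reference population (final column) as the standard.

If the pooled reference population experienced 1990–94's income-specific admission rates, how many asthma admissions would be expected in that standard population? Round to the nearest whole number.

Expected asthma admissions = Σ (standard pop × income-specific rate ÷ 10000)
= 873600×0.8/10000 + 448600×1.5/10000 + 386400×7.5/10000 + 305200×22.4/10000
= 69.89 + 67.29 + 289.80 + 683.65 = 1110.63.

1111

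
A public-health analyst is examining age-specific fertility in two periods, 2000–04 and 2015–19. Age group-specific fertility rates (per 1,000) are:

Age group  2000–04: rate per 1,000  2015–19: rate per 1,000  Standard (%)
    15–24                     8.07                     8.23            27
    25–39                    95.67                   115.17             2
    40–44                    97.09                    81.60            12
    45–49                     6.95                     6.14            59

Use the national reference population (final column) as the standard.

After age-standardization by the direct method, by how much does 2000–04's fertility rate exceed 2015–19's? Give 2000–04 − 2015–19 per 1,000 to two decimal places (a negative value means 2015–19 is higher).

1.90

Standard weights: 0.27, 0.02, 0.12, 0.59.
2000–04: 0.2700×8.07 + 0.0200×95.67 + 0.1200×97.09 + 0.5900×6.95 = 19.8436 per 1,000.
2015–19: 0.2700×8.23 + 0.0200×115.17 + 0.1200×81.60 + 0.5900×6.14 = 17.9401 per 1,000.
Difference = 19.8436 − 17.9401 = 1.9035.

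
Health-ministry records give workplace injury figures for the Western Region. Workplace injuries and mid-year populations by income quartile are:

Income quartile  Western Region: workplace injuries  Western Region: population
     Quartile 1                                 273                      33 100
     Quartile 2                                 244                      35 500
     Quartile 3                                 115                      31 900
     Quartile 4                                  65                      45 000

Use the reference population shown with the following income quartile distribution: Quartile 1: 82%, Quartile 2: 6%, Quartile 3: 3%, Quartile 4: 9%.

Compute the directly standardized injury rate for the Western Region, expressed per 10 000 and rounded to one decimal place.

74.1

Income-specific rates per 10 000 for the Western Region: 82.48, 68.73, 36.05, 14.44.
Standard weights: 0.82, 0.06, 0.03, 0.09.
Standardized rate: 0.8200×82.48 + 0.0600×68.73 + 0.0300×36.05 + 0.0900×14.44 = 74.1369 per 10 000.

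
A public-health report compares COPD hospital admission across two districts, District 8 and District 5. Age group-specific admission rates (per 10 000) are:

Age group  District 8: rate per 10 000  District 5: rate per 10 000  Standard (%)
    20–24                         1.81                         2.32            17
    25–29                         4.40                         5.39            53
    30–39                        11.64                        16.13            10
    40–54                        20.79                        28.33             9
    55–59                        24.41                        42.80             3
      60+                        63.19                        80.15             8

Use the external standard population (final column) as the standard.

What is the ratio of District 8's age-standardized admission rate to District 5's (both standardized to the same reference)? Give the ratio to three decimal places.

0.759

Standard weights: 0.17, 0.53, 0.10, 0.09, 0.03, 0.08.
District 8: 0.1700×1.81 + 0.5300×4.40 + 0.1000×11.64 + 0.0900×20.79 + 0.0300×24.41 + 0.0800×63.19 = 11.4623 per 10 000.
District 5: 0.1700×2.32 + 0.5300×5.39 + 0.1000×16.13 + 0.0900×28.33 + 0.0300×42.80 + 0.0800×80.15 = 15.1098 per 10 000.
Ratio = 11.4623 ÷ 15.1098 = 0.75860.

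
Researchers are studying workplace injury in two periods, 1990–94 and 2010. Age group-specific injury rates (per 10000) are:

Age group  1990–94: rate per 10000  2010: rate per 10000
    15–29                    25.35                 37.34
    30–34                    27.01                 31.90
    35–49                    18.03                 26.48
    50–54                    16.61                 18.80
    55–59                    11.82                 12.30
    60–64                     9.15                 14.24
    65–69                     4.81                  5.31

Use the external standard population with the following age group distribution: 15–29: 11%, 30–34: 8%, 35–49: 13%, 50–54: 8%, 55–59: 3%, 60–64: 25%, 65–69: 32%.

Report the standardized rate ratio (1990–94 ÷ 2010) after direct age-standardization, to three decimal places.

Standard weights: 0.11, 0.08, 0.13, 0.08, 0.03, 0.25, 0.32.
1990–94: 0.1100×25.35 + 0.0800×27.01 + 0.1300×18.03 + 0.0800×16.61 + 0.0300×11.82 + 0.2500×9.15 + 0.3200×4.81 = 12.8033 per 10000.
2010: 0.1100×37.34 + 0.0800×31.90 + 0.1300×26.48 + 0.0800×18.80 + 0.0300×12.30 + 0.2500×14.24 + 0.3200×5.31 = 17.2340 per 10000.
Ratio = 12.8033 ÷ 17.2340 = 0.74291.

0.743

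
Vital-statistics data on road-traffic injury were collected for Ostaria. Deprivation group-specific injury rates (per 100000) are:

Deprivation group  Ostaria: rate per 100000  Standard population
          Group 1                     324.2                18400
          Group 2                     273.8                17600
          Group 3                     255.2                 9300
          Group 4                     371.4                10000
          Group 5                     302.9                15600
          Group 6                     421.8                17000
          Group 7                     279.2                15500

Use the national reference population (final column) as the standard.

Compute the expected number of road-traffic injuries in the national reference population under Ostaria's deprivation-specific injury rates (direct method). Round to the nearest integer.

Expected road-traffic injuries = Σ (standard pop × deprivation-specific rate ÷ 100000)
= 18400×324.2/100000 + 17600×273.8/100000 + 9300×255.2/100000 + 10000×371.4/100000 + 15600×302.9/100000 + 17000×421.8/100000 + 15500×279.2/100000
= 59.65 + 48.19 + 23.73 + 37.14 + 47.25 + 71.71 + 43.28 = 330.95.

331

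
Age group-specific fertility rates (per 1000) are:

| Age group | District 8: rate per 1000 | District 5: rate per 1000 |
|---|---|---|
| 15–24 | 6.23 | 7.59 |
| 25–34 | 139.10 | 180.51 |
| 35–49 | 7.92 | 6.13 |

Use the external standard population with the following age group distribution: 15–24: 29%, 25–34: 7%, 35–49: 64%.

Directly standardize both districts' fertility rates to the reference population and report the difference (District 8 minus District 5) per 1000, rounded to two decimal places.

-2.15

Standard weights: 0.29, 0.07, 0.64.
District 8: 0.2900×6.23 + 0.0700×139.10 + 0.6400×7.92 = 16.6125 per 1000.
District 5: 0.2900×7.59 + 0.0700×180.51 + 0.6400×6.13 = 18.7600 per 1000.
Difference = 16.6125 − 18.7600 = -2.1475.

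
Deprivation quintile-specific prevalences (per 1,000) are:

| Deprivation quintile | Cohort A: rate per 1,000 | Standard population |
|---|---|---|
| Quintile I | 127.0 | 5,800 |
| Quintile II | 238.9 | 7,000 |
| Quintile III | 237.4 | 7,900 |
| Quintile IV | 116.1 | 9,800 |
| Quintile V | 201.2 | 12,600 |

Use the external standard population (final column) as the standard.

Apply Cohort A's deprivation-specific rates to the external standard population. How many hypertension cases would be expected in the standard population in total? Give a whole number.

7957

Expected hypertension cases = Σ (standard pop × deprivation-specific rate ÷ 1,000)
= 5,800×127.0/1,000 + 7,000×238.9/1,000 + 7,900×237.4/1,000 + 9,800×116.1/1,000 + 12,600×201.2/1,000
= 736.60 + 1672.30 + 1875.46 + 1137.78 + 2535.12 = 7957.26.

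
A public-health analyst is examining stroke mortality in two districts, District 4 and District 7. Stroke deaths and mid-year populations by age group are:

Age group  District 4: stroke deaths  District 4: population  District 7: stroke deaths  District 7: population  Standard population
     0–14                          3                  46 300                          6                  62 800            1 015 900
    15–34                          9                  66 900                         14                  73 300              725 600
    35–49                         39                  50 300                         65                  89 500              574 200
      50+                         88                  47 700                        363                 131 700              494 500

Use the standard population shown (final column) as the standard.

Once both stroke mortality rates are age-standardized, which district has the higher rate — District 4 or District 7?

District 7

Age-specific rates per 100 000 for District 4: 6.48, 13.45, 77.53, 184.49.
For District 7: 9.55, 19.10, 72.63, 275.63.
Standard total = 2 810 200; weights = 0.3615, 0.2582, 0.2043, 0.1760.
District 4: 0.3615×6.48 + 0.2582×13.45 + 0.2043×77.53 + 0.1760×184.49 = 54.1217 per 100 000.
District 7: 0.3615×9.55 + 0.2582×19.10 + 0.2043×72.63 + 0.1760×275.63 = 71.7257 per 100 000.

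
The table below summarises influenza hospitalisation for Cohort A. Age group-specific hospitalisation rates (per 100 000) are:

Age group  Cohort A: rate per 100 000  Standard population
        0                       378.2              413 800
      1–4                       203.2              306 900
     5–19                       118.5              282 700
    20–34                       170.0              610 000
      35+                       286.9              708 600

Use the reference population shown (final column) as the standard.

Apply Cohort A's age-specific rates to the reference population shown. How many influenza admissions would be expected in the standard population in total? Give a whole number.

5594

Expected influenza admissions = Σ (standard pop × age-specific rate ÷ 100 000)
= 413 800×378.2/100 000 + 306 900×203.2/100 000 + 282 700×118.5/100 000 + 610 000×170.0/100 000 + 708 600×286.9/100 000
= 1564.99 + 623.62 + 335.00 + 1037.00 + 2032.97 = 5593.59.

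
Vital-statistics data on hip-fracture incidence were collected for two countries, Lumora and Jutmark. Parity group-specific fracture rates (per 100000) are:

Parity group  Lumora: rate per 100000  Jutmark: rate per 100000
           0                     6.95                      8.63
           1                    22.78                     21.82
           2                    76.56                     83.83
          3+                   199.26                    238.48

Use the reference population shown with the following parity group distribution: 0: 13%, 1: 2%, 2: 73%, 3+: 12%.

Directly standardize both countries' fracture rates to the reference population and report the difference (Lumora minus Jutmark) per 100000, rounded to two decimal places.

Standard weights: 0.13, 0.02, 0.73, 0.12.
Lumora: 0.1300×6.95 + 0.0200×22.78 + 0.7300×76.56 + 0.1200×199.26 = 81.1591 per 100000.
Jutmark: 0.1300×8.63 + 0.0200×21.82 + 0.7300×83.83 + 0.1200×238.48 = 91.3718 per 100000.
Difference = 81.1591 − 91.3718 = -10.2127.

-10.21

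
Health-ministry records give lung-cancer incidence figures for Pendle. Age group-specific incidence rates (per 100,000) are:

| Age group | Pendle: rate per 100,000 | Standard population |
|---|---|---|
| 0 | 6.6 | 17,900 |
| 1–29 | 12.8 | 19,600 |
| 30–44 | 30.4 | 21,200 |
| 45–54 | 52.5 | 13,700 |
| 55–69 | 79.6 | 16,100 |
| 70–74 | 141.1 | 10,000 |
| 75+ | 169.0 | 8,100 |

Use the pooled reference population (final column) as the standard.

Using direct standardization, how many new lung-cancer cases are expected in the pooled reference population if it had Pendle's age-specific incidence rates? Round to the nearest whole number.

58

Expected new lung-cancer cases = Σ (standard pop × age-specific rate ÷ 100,000)
= 17,900×6.6/100,000 + 19,600×12.8/100,000 + 21,200×30.4/100,000 + 13,700×52.5/100,000 + 16,100×79.6/100,000 + 10,000×141.1/100,000 + 8,100×169.0/100,000
= 1.18 + 2.51 + 6.44 + 7.19 + 12.82 + 14.11 + 13.69 = 57.94.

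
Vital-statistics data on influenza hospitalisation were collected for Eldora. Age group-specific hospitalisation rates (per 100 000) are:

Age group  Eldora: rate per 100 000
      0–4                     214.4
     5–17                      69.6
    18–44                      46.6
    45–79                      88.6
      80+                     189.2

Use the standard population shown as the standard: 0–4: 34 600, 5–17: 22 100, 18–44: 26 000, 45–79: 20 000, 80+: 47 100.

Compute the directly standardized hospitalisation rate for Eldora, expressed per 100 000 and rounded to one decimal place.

139.2

Standard total = 149 800; weights = 0.2310, 0.1475, 0.1736, 0.1335, 0.3144.
Standardized rate: 0.2310×214.4 + 0.1475×69.6 + 0.1736×46.6 + 0.1335×88.6 + 0.3144×189.2 = 139.1944 per 100 000.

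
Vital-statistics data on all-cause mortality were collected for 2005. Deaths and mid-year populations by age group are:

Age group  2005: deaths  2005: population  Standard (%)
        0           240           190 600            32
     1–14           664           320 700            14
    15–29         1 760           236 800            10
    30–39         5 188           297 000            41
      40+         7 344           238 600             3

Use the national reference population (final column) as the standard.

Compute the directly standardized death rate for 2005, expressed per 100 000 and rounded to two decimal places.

Age-specific rates per 100 000 for 2005: 125.92, 207.05, 743.24, 1746.80, 3077.95.
Standard weights: 0.32, 0.14, 0.10, 0.41, 0.03.
Standardized rate: 0.3200×125.92 + 0.1400×207.05 + 0.1000×743.24 + 0.4100×1746.80 + 0.0300×3077.95 = 952.1319 per 100 000.

952.13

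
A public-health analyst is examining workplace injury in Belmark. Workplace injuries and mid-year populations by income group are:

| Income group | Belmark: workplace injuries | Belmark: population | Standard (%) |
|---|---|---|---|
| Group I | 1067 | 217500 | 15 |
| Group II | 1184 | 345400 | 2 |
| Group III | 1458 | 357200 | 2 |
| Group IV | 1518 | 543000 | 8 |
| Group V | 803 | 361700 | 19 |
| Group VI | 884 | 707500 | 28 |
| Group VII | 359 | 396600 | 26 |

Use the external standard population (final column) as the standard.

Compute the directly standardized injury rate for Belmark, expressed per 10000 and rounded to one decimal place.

Income-specific rates per 10000 for Belmark: 49.06, 34.28, 40.82, 27.96, 22.20, 12.49, 9.05.
Standard weights: 0.15, 0.02, 0.02, 0.08, 0.19, 0.28, 0.26.
Standardized rate: 0.1500×49.06 + 0.0200×34.28 + 0.0200×40.82 + 0.0800×27.96 + 0.1900×22.20 + 0.2800×12.49 + 0.2600×9.05 = 21.1672 per 10000.

21.2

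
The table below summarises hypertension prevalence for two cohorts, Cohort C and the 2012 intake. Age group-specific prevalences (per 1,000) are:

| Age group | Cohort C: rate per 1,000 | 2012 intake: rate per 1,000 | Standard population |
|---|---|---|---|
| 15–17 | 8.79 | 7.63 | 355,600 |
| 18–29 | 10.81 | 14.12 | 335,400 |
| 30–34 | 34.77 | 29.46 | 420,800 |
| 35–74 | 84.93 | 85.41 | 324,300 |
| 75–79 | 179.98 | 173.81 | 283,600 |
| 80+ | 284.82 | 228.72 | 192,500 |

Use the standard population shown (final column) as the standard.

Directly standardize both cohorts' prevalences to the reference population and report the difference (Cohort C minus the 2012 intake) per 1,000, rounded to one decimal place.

7.3

Standard total = 1,912,200; weights = 0.1860, 0.1754, 0.2201, 0.1696, 0.1483, 0.1007.
Cohort C: 0.1860×8.79 + 0.1754×10.81 + 0.2201×34.77 + 0.1696×84.93 + 0.1483×179.98 + 0.1007×284.82 = 80.9516 per 1,000.
The 2012 intake: 0.1860×7.63 + 0.1754×14.12 + 0.2201×29.46 + 0.1696×85.41 + 0.1483×173.81 + 0.1007×228.72 = 73.6667 per 1,000.
Difference = 80.9516 − 73.6667 = 7.2849.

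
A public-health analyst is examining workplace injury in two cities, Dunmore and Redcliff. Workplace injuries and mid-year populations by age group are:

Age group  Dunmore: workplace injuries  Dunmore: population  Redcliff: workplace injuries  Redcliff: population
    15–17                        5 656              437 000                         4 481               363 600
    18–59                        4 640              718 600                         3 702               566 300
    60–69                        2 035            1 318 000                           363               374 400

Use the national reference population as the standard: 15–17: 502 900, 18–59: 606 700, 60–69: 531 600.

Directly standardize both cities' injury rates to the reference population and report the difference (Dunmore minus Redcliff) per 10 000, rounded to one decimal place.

Age-specific rates per 10 000 for Dunmore: 129.43, 64.57, 15.44.
For Redcliff: 123.24, 65.37, 9.70.
Standard total = 1 641 200; weights = 0.3064, 0.3697, 0.3239.
Dunmore: 0.3064×129.43 + 0.3697×64.57 + 0.3239×15.44 = 68.5303 per 10 000.
Redcliff: 0.3064×123.24 + 0.3697×65.37 + 0.3239×9.70 = 65.0697 per 10 000.
Difference = 68.5303 − 65.0697 = 3.4605.

3.5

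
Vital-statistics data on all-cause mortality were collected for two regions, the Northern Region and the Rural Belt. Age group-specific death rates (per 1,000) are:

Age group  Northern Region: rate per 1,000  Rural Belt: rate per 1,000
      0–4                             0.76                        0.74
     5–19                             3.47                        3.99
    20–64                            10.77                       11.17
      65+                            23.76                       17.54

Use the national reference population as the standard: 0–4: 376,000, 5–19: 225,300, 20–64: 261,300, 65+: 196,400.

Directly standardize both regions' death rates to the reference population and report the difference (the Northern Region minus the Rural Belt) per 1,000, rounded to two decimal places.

0.95

Standard total = 1,059,000; weights = 0.3551, 0.2127, 0.2467, 0.1855.
The Northern Region: 0.3551×0.76 + 0.2127×3.47 + 0.2467×10.77 + 0.1855×23.76 = 8.0720 per 1,000.
The Rural Belt: 0.3551×0.74 + 0.2127×3.99 + 0.2467×11.17 + 0.1855×17.54 = 7.1206 per 1,000.
Difference = 8.0720 − 7.1206 = 0.9513.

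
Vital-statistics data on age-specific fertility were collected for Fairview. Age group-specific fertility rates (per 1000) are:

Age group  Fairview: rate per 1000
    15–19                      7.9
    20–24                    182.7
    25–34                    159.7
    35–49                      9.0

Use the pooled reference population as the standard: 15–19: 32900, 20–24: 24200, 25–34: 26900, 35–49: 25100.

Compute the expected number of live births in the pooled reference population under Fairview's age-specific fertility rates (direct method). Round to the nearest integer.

9203

Expected live births = Σ (standard pop × age-specific rate ÷ 1000)
= 32900×7.9/1000 + 24200×182.7/1000 + 26900×159.7/1000 + 25100×9.0/1000
= 259.91 + 4421.34 + 4295.93 + 225.90 = 9203.08.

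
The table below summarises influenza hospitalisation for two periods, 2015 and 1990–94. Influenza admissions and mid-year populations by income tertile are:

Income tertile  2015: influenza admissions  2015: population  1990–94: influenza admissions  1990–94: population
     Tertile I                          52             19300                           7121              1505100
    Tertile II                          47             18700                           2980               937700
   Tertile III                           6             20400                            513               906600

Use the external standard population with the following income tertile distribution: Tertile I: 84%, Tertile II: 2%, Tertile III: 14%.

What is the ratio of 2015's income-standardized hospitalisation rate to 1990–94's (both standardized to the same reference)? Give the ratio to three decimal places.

Income-specific rates per 100000 for 2015: 269.43, 251.34, 29.41.
For 1990–94: 473.12, 317.80, 56.59.
Standard weights: 0.84, 0.02, 0.14.
2015: 0.8400×269.43 + 0.0200×251.34 + 0.1400×29.41 = 235.4656 per 100000.
1990–94: 0.8400×473.12 + 0.0200×317.80 + 0.1400×56.59 = 411.7026 per 100000.
Ratio = 235.4656 ÷ 411.7026 = 0.57193.

0.572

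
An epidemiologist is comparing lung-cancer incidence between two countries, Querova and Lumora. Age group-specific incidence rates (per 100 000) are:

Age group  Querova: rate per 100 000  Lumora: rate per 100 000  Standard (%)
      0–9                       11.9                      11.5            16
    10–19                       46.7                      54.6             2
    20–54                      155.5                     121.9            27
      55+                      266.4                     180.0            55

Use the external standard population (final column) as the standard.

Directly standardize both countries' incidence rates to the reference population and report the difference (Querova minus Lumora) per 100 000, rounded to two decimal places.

Standard weights: 0.16, 0.02, 0.27, 0.55.
Querova: 0.1600×11.9 + 0.0200×46.7 + 0.2700×155.5 + 0.5500×266.4 = 191.3430 per 100 000.
Lumora: 0.1600×11.5 + 0.0200×54.6 + 0.2700×121.9 + 0.5500×180.0 = 134.8450 per 100 000.
Difference = 191.3430 − 134.8450 = 56.4980.

56.50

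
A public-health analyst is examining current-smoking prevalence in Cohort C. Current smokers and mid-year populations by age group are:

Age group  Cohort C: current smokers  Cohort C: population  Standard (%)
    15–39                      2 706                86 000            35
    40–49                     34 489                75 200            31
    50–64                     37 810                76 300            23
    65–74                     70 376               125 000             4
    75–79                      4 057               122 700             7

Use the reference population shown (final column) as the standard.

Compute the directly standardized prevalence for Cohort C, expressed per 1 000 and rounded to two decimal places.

Age-specific rates per 1 000 for Cohort C: 31.465, 458.630, 495.544, 563.008, 33.064.
Standard weights: 0.35, 0.31, 0.23, 0.04, 0.07.
Standardized rate: 0.3500×31.465 + 0.3100×458.630 + 0.2300×495.544 + 0.0400×563.008 + 0.0700×33.064 = 291.9981 per 1 000.

292.00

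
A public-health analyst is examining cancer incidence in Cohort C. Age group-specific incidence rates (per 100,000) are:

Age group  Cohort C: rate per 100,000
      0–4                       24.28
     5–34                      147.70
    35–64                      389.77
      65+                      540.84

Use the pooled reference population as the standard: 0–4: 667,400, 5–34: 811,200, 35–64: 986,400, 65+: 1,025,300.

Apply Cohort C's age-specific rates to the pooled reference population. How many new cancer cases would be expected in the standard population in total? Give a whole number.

10750

Expected new cancer cases = Σ (standard pop × age-specific rate ÷ 100,000)
= 667,400×24.28/100,000 + 811,200×147.70/100,000 + 986,400×389.77/100,000 + 1,025,300×540.84/100,000
= 162.04 + 1198.14 + 3844.69 + 5545.23 = 10750.11.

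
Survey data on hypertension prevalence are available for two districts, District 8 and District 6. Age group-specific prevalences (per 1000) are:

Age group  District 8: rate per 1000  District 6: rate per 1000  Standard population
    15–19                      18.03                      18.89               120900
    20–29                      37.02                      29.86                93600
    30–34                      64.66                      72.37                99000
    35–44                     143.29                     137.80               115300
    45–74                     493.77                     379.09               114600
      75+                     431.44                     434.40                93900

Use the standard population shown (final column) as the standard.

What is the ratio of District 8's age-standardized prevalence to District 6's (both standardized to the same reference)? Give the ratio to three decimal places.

1.118

Standard total = 637300; weights = 0.1897, 0.1469, 0.1553, 0.1809, 0.1798, 0.1473.
District 8: 0.1897×18.03 + 0.1469×37.02 + 0.1553×64.66 + 0.1809×143.29 + 0.1798×493.77 + 0.1473×431.44 = 197.1847 per 1000.
District 6: 0.1897×18.89 + 0.1469×29.86 + 0.1553×72.37 + 0.1809×137.80 + 0.1798×379.09 + 0.1473×434.40 = 176.3150 per 1000.
Ratio = 197.1847 ÷ 176.3150 = 1.11837.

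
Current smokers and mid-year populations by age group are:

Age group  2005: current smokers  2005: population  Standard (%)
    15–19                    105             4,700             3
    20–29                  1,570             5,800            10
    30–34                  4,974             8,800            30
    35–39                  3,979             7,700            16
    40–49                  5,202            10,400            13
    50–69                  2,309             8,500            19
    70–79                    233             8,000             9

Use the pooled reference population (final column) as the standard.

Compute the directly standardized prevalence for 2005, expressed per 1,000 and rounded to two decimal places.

Age-specific rates per 1,000 for 2005: 22.340, 270.690, 565.227, 516.753, 500.192, 271.647, 29.125.
Standard weights: 0.03, 0.10, 0.30, 0.16, 0.13, 0.19, 0.09.
Standardized rate: 0.0300×22.340 + 0.1000×270.690 + 0.3000×565.227 + 0.1600×516.753 + 0.1300×500.192 + 0.1900×271.647 + 0.0900×29.125 = 399.2471 per 1,000.

399.25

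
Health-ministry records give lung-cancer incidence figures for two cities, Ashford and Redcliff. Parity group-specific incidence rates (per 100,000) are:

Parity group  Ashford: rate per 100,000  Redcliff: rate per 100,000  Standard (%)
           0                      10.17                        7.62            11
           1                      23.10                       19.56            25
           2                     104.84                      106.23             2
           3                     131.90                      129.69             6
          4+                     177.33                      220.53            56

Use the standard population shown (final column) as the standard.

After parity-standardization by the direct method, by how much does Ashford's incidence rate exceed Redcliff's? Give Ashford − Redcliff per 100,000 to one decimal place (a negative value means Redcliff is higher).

Standard weights: 0.11, 0.25, 0.02, 0.06, 0.56.
Ashford: 0.1100×10.17 + 0.2500×23.10 + 0.0200×104.84 + 0.0600×131.90 + 0.5600×177.33 = 116.2093 per 100,000.
Redcliff: 0.1100×7.62 + 0.2500×19.56 + 0.0200×106.23 + 0.0600×129.69 + 0.5600×220.53 = 139.1310 per 100,000.
Difference = 116.2093 − 139.1310 = -22.9217.

-22.9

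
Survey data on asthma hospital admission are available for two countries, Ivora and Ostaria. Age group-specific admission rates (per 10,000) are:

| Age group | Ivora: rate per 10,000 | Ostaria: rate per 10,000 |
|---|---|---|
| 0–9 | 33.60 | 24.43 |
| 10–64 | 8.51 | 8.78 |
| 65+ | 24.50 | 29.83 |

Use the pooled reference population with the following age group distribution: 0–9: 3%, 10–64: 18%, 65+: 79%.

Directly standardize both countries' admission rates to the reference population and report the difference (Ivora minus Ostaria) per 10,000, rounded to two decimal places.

-3.98

Standard weights: 0.03, 0.18, 0.79.
Ivora: 0.0300×33.60 + 0.1800×8.51 + 0.7900×24.50 = 21.8948 per 10,000.
Ostaria: 0.0300×24.43 + 0.1800×8.78 + 0.7900×29.83 = 25.8790 per 10,000.
Difference = 21.8948 − 25.8790 = -3.9842.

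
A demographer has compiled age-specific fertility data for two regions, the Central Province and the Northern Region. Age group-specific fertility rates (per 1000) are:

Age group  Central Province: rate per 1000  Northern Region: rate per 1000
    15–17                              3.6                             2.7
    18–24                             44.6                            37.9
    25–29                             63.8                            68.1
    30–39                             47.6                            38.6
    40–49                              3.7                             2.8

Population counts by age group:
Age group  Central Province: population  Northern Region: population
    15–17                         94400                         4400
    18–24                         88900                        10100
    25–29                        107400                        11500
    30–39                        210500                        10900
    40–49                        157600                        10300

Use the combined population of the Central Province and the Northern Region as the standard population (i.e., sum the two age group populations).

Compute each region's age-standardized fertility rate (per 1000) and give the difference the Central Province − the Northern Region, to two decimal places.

3.38

Combined standard total = 706000; weights = 0.1399, 0.1402, 0.1684, 0.3136, 0.2378.
The Central Province: 0.1399×3.6 + 0.1402×44.6 + 0.1684×63.8 + 0.3136×47.6 + 0.2378×3.7 = 33.3099 per 1000.
The Northern Region: 0.1399×2.7 + 0.1402×37.9 + 0.1684×68.1 + 0.3136×38.6 + 0.2378×2.8 = 29.9322 per 1000.
Difference = 33.3099 − 29.9322 = 3.3777.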